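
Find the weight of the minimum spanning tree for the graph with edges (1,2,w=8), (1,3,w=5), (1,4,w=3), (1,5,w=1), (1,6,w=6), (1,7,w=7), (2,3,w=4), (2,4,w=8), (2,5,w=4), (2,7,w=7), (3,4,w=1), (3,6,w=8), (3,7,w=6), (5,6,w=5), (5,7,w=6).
20 (MST edges: (1,4,w=3), (1,5,w=1), (2,3,w=4), (3,4,w=1), (3,7,w=6), (5,6,w=5); sum of weights 3 + 1 + 4 + 1 + 6 + 5 = 20)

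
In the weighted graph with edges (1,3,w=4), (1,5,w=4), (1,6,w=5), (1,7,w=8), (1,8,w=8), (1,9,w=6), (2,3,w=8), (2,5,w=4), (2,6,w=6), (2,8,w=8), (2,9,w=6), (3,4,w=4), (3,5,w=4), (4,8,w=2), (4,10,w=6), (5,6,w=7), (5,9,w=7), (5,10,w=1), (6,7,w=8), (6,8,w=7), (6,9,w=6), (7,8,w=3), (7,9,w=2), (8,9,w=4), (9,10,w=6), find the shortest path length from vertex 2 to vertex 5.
4 (path: 2 -> 5; weights 4 = 4)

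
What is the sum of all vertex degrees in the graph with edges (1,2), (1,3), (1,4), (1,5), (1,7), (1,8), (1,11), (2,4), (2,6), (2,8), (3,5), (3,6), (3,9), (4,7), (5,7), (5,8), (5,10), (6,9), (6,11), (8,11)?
40 (handshake: sum of degrees = 2|E| = 2 x 20 = 40)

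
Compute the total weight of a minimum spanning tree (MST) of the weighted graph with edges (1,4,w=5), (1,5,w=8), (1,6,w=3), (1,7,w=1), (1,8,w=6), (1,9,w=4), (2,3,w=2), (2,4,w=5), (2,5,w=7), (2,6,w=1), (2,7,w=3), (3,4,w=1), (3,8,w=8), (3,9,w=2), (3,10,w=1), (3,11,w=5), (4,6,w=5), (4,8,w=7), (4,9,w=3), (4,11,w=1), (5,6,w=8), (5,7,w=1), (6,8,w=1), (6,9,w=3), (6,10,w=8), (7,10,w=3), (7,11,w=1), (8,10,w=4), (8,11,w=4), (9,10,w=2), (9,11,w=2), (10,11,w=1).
12 (MST edges: (1,7,w=1), (2,3,w=2), (2,6,w=1), (3,4,w=1), (3,9,w=2), (3,10,w=1), (4,11,w=1), (5,7,w=1), (6,8,w=1), (7,11,w=1); sum of weights 1 + 2 + 1 + 1 + 2 + 1 + 1 + 1 + 1 + 1 = 12)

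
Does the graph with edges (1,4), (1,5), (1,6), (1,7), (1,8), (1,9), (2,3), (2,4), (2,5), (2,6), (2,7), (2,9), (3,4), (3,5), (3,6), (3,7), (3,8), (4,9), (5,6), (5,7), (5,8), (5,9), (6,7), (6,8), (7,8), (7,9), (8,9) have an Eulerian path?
Yes (the graph is connected and exactly 2 vertices have odd degree: {5, 7}; any Eulerian path must start and end at those)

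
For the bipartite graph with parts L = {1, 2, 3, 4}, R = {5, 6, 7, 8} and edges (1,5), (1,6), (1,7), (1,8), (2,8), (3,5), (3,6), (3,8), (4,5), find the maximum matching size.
4 (matching: (1,7), (2,8), (3,6), (4,5); upper bound min(|L|,|R|) = min(4,4) = 4)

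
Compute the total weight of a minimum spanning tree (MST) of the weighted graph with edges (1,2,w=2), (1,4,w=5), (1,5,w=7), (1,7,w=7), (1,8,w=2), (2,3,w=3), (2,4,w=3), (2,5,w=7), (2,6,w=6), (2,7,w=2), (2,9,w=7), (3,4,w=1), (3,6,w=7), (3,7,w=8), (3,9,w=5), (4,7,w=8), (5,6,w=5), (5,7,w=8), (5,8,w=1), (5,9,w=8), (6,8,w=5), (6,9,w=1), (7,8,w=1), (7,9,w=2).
13 (MST edges: (1,2,w=2), (1,8,w=2), (2,4,w=3), (3,4,w=1), (5,8,w=1), (6,9,w=1), (7,8,w=1), (7,9,w=2); sum of weights 2 + 2 + 3 + 1 + 1 + 1 + 1 + 2 = 13)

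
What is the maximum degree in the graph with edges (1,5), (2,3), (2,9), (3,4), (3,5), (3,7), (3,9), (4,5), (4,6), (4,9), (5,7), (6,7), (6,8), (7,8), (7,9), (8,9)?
5 (attained at vertices 3, 7, 9)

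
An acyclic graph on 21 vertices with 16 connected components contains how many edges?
5 (Each of the 16 component trees on V_i vertices has V_i - 1 edges; summing gives V - C = 21 - 16 = 5)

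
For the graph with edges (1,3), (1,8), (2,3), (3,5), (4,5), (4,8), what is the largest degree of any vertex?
3 (attained at vertex 3)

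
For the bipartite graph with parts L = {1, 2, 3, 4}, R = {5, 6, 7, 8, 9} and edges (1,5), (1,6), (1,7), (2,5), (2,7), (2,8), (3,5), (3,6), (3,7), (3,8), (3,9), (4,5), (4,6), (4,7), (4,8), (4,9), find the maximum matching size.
4 (matching: (1,7), (2,8), (3,9), (4,6); upper bound min(|L|,|R|) = min(4,5) = 4)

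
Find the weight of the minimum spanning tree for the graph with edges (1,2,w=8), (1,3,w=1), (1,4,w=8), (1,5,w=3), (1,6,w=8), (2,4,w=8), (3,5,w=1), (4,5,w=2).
20 (MST edges: (1,2,w=8), (1,3,w=1), (1,6,w=8), (3,5,w=1), (4,5,w=2); sum of weights 8 + 1 + 8 + 1 + 2 = 20)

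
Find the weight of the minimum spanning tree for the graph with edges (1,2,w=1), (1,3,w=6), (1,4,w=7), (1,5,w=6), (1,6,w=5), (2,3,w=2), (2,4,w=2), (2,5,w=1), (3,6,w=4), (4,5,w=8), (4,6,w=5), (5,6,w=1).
7 (MST edges: (1,2,w=1), (2,3,w=2), (2,4,w=2), (2,5,w=1), (5,6,w=1); sum of weights 1 + 2 + 2 + 1 + 1 = 7)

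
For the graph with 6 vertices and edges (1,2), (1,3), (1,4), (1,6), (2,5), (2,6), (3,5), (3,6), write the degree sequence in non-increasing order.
[4, 3, 3, 3, 2, 1] (degrees: deg(1)=4, deg(2)=3, deg(3)=3, deg(4)=1, deg(5)=2, deg(6)=3)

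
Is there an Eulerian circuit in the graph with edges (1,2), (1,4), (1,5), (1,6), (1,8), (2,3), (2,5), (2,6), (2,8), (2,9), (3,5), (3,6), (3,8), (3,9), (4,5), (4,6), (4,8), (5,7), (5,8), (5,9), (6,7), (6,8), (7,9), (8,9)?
No (6 vertices have odd degree: {1, 3, 5, 7, 8, 9}; Eulerian circuit requires 0)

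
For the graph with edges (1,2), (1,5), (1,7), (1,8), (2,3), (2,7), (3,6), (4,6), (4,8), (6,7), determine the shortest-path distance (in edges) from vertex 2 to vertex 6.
2 (path: 2 -> 7 -> 6, 2 edges)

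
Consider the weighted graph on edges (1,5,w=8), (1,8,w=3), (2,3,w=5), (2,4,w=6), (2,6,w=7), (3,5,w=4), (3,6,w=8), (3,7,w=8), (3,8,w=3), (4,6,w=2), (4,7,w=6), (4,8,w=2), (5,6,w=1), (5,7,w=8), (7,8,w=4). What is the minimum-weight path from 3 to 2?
5 (path: 3 -> 2; weights 5 = 5)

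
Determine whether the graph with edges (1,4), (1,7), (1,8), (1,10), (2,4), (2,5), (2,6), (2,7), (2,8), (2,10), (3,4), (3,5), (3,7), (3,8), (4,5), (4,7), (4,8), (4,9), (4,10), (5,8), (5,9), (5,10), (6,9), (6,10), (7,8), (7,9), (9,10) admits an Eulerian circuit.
No (2 vertices have odd degree: {6, 9}; Eulerian circuit requires 0)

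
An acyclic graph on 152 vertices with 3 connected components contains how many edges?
149 (Each of the 3 component trees on V_i vertices has V_i - 1 edges; summing gives V - C = 152 - 3 = 149)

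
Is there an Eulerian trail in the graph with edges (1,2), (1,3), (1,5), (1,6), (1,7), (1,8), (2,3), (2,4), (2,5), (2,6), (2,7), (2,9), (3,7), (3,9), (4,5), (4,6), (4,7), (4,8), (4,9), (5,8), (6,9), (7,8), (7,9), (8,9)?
Yes (the graph is connected and exactly 2 vertices have odd degree: {2, 8}; any Eulerian path must start and end at those)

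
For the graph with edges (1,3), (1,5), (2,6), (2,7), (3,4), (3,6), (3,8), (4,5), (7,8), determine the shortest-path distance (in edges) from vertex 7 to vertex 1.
3 (path: 7 -> 8 -> 3 -> 1, 3 edges)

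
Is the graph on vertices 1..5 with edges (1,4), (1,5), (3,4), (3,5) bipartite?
Yes. Partition: {1, 2, 3}, {4, 5}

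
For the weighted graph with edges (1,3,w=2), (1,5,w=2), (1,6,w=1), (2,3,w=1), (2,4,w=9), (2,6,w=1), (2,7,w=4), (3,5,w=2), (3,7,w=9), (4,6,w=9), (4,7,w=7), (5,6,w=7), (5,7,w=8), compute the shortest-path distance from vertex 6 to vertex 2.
1 (path: 6 -> 2; weights 1 = 1)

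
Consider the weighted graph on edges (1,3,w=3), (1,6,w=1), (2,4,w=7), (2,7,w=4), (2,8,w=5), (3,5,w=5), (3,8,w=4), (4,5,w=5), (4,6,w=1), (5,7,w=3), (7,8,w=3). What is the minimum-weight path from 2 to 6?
8 (path: 2 -> 4 -> 6; weights 7 + 1 = 8)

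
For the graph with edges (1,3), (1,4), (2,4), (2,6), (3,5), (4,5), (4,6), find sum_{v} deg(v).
14 (handshake: sum of degrees = 2|E| = 2 x 7 = 14)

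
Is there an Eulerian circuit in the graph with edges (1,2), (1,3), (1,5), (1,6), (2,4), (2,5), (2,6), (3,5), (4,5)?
Yes (the graph is connected and all 6 vertices have even degree)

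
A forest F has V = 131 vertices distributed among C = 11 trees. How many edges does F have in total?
120 (Each of the 11 component trees on V_i vertices has V_i - 1 edges; summing gives V - C = 131 - 11 = 120)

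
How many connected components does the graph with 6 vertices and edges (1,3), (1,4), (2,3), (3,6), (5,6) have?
1 (components: {1, 2, 3, 4, 5, 6})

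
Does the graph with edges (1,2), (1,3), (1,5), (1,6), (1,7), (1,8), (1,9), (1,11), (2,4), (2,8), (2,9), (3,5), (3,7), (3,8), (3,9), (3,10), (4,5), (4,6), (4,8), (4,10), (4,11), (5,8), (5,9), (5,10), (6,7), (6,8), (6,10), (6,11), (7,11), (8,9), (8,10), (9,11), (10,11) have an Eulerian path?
Yes — and in fact it has an Eulerian circuit (the graph is connected and all 11 vertices have even degree)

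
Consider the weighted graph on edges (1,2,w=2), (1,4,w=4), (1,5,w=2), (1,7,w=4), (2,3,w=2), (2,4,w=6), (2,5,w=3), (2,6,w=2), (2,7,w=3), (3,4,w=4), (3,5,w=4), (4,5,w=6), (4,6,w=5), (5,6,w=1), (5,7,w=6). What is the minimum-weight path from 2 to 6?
2 (path: 2 -> 6; weights 2 = 2)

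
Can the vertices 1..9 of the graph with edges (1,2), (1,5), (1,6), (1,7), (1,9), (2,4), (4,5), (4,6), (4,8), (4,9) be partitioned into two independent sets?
Yes. Partition: {1, 3, 4}, {2, 5, 6, 7, 8, 9}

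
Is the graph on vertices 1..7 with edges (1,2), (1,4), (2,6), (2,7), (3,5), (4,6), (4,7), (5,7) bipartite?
Yes. Partition: {1, 3, 6, 7}, {2, 4, 5}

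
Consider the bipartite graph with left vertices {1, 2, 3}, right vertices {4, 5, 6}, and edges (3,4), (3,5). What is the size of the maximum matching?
1 (matching: (3,5); upper bound min(|L|,|R|) = min(3,3) = 3)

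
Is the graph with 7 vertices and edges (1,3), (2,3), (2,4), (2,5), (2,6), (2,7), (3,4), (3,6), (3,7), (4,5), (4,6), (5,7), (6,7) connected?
Yes (BFS from 1 visits [1, 3, 2, 4, 6, 7, 5] — all 7 vertices reached)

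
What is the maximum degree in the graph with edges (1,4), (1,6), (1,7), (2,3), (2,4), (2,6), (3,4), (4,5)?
4 (attained at vertex 4)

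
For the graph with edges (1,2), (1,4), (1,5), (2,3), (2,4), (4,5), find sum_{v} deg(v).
12 (handshake: sum of degrees = 2|E| = 2 x 6 = 12)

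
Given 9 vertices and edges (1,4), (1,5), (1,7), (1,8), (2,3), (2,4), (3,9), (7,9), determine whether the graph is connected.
No, it has 2 components: {1, 2, 3, 4, 5, 7, 8, 9}, {6}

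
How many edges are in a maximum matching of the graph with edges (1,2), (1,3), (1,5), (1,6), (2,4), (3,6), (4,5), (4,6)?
3 (matching: (1,5), (2,4), (3,6); upper bound floor(n/2) = floor(6/2) = 3)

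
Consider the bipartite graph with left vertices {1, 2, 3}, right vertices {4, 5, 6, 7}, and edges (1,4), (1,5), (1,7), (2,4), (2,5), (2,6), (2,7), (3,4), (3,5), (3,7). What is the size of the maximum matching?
3 (matching: (1,7), (2,6), (3,5); upper bound min(|L|,|R|) = min(3,4) = 3)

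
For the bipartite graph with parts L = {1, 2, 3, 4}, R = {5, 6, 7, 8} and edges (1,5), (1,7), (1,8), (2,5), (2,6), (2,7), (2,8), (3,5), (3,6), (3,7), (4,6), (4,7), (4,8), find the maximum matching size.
4 (matching: (1,8), (2,7), (3,5), (4,6); upper bound min(|L|,|R|) = min(4,4) = 4)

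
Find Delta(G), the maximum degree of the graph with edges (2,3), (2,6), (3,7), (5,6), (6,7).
3 (attained at vertex 6)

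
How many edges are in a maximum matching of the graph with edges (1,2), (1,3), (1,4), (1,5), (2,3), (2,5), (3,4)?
2 (matching: (1,5), (3,4); upper bound floor(n/2) = floor(5/2) = 2)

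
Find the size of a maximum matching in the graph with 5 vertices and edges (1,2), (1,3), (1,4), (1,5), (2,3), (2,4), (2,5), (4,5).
2 (matching: (2,3), (4,5); upper bound floor(n/2) = floor(5/2) = 2)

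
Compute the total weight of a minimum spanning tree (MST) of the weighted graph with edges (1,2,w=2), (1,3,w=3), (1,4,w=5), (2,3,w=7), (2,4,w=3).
8 (MST edges: (1,2,w=2), (1,3,w=3), (2,4,w=3); sum of weights 2 + 3 + 3 = 8)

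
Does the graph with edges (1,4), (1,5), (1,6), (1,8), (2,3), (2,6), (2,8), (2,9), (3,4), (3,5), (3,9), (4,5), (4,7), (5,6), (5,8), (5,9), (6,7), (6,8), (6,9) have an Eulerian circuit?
Yes (the graph is connected and all 9 vertices have even degree)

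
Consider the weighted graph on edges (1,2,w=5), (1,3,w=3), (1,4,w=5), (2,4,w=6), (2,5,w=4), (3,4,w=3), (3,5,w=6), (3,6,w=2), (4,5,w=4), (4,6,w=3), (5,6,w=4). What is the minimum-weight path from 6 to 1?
5 (path: 6 -> 3 -> 1; weights 2 + 3 = 5)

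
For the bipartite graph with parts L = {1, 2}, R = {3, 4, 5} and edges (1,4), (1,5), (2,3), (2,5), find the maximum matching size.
2 (matching: (1,4), (2,5); upper bound min(|L|,|R|) = min(2,3) = 2)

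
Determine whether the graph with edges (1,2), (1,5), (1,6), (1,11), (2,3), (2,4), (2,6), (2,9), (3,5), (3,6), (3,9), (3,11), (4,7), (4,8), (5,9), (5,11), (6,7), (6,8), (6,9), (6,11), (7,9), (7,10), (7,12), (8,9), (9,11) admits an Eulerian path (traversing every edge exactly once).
No (10 vertices have odd degree: {2, 3, 4, 6, 7, 8, 9, 10, 11, 12}; Eulerian path requires 0 or 2)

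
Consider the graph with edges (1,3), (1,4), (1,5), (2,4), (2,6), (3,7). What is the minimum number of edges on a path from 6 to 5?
4 (path: 6 -> 2 -> 4 -> 1 -> 5, 4 edges)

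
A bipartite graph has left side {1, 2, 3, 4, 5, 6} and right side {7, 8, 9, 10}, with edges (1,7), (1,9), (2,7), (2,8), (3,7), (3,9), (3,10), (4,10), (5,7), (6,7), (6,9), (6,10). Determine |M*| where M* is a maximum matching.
4 (matching: (1,9), (2,8), (3,10), (5,7); upper bound min(|L|,|R|) = min(6,4) = 4)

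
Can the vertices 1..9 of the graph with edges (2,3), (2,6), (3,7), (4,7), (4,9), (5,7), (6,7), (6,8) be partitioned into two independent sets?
Yes. Partition: {1, 2, 7, 8, 9}, {3, 4, 5, 6}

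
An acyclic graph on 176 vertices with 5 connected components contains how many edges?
171 (Each of the 5 component trees on V_i vertices has V_i - 1 edges; summing gives V - C = 176 - 5 = 171)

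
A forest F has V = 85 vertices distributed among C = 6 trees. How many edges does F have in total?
79 (Each of the 6 component trees on V_i vertices has V_i - 1 edges; summing gives V - C = 85 - 6 = 79)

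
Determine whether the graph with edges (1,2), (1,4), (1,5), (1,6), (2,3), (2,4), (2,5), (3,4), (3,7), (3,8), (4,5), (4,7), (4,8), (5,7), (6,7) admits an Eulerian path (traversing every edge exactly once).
Yes — and in fact it has an Eulerian circuit (the graph is connected and all 8 vertices have even degree)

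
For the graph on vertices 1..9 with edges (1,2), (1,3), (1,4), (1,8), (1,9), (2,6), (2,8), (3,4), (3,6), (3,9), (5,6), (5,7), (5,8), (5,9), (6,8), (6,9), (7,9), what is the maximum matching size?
4 (matching: (1,8), (3,4), (5,6), (7,9); upper bound floor(n/2) = floor(9/2) = 4)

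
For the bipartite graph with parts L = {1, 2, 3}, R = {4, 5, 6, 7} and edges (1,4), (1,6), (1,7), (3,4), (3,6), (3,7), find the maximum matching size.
2 (matching: (1,7), (3,6); upper bound min(|L|,|R|) = min(3,4) = 3)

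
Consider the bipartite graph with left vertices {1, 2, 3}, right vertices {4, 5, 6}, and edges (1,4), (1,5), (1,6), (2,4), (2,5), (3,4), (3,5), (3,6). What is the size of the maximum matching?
3 (matching: (1,6), (2,5), (3,4); upper bound min(|L|,|R|) = min(3,3) = 3)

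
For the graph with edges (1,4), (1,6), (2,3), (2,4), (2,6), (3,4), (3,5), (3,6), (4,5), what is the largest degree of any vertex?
4 (attained at vertices 3, 4)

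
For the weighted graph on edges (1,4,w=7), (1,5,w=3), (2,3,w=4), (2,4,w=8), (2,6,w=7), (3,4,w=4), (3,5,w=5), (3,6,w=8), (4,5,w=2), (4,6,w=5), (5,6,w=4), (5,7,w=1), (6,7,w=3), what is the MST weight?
17 (MST edges: (1,5,w=3), (2,3,w=4), (3,4,w=4), (4,5,w=2), (5,7,w=1), (6,7,w=3); sum of weights 3 + 4 + 4 + 2 + 1 + 3 = 17)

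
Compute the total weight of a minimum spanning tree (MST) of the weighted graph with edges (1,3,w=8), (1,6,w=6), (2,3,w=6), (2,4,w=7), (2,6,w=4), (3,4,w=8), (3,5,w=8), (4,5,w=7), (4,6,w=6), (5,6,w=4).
26 (MST edges: (1,6,w=6), (2,3,w=6), (2,6,w=4), (4,6,w=6), (5,6,w=4); sum of weights 6 + 6 + 4 + 6 + 4 = 26)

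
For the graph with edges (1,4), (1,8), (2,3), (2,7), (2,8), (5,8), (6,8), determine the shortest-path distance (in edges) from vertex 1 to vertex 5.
2 (path: 1 -> 8 -> 5, 2 edges)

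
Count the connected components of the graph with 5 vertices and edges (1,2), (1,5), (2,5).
3 (components: {1, 2, 5}, {3}, {4})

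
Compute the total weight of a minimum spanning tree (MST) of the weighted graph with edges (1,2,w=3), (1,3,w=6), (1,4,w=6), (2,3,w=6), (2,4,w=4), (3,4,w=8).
13 (MST edges: (1,2,w=3), (1,3,w=6), (2,4,w=4); sum of weights 3 + 6 + 4 = 13)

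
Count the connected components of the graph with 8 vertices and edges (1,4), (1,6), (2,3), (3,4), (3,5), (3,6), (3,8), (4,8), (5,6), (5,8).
2 (components: {1, 2, 3, 4, 5, 6, 8}, {7})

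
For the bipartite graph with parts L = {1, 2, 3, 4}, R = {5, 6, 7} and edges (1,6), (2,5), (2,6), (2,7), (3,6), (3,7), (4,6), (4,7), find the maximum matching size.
3 (matching: (1,6), (2,5), (3,7); upper bound min(|L|,|R|) = min(4,3) = 3)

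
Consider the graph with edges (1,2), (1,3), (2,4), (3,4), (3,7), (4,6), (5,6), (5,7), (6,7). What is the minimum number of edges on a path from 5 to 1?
3 (path: 5 -> 7 -> 3 -> 1, 3 edges)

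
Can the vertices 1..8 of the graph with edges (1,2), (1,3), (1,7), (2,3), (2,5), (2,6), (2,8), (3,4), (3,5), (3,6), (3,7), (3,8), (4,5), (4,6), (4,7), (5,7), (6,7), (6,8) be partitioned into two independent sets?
No (odd cycle of length 3: 2 -> 1 -> 3 -> 2)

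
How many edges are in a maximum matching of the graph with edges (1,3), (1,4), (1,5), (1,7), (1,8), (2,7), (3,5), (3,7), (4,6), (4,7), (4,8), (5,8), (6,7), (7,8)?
4 (matching: (1,3), (2,7), (4,6), (5,8); upper bound floor(n/2) = floor(8/2) = 4)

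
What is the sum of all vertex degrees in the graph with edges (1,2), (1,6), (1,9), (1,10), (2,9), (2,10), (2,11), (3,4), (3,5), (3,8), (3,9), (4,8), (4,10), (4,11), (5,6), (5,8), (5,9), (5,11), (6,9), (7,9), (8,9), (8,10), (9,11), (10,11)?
48 (handshake: sum of degrees = 2|E| = 2 x 24 = 48)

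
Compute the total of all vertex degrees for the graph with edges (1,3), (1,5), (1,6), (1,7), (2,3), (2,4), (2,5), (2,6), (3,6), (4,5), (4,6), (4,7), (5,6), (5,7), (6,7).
30 (handshake: sum of degrees = 2|E| = 2 x 15 = 30)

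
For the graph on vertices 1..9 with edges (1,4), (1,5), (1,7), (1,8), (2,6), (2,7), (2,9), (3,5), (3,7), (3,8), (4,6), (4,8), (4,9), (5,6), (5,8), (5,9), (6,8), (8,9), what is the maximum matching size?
4 (matching: (1,8), (2,7), (4,6), (5,9); upper bound floor(n/2) = floor(9/2) = 4)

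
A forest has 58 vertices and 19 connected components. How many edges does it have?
39 (Each of the 19 component trees on V_i vertices has V_i - 1 edges; summing gives V - C = 58 - 19 = 39)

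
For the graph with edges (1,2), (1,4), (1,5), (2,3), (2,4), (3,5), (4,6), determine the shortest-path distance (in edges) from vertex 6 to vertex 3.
3 (path: 6 -> 4 -> 2 -> 3, 3 edges)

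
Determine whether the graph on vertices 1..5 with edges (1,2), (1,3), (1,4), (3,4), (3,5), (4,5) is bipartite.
No (odd cycle of length 3: 4 -> 1 -> 3 -> 4)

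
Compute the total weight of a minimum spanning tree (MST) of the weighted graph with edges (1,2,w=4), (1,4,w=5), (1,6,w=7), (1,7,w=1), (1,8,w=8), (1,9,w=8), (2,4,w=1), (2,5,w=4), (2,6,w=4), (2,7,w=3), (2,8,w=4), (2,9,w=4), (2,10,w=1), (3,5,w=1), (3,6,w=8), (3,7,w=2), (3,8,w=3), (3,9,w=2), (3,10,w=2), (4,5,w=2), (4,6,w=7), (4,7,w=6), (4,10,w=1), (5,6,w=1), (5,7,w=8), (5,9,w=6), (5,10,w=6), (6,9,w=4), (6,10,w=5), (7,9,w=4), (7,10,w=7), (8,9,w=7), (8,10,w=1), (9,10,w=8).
12 (MST edges: (1,7,w=1), (2,4,w=1), (2,10,w=1), (3,5,w=1), (3,7,w=2), (3,9,w=2), (3,10,w=2), (5,6,w=1), (8,10,w=1); sum of weights 1 + 1 + 1 + 1 + 2 + 2 + 2 + 1 + 1 = 12)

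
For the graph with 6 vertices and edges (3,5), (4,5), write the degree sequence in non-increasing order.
[2, 1, 1, 0, 0, 0] (degrees: deg(1)=0, deg(2)=0, deg(3)=1, deg(4)=1, deg(5)=2, deg(6)=0)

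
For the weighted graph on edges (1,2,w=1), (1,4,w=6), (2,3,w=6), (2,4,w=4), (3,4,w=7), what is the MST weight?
11 (MST edges: (1,2,w=1), (2,3,w=6), (2,4,w=4); sum of weights 1 + 6 + 4 = 11)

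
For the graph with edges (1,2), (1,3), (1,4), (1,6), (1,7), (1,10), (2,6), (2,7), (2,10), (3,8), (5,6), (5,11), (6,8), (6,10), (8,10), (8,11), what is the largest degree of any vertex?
6 (attained at vertex 1)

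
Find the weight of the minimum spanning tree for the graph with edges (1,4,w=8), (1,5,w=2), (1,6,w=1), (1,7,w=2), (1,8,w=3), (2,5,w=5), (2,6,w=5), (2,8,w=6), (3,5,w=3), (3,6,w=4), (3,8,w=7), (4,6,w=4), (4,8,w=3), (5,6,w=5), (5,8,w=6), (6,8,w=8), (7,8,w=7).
19 (MST edges: (1,5,w=2), (1,6,w=1), (1,7,w=2), (1,8,w=3), (2,5,w=5), (3,5,w=3), (4,8,w=3); sum of weights 2 + 1 + 2 + 3 + 5 + 3 + 3 = 19)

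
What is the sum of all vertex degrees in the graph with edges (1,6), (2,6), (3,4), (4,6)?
8 (handshake: sum of degrees = 2|E| = 2 x 4 = 8)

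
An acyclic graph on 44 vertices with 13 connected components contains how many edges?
31 (Each of the 13 component trees on V_i vertices has V_i - 1 edges; summing gives V - C = 44 - 13 = 31)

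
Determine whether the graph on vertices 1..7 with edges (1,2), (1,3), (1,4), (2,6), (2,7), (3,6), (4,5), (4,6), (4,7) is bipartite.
Yes. Partition: {1, 5, 6, 7}, {2, 3, 4}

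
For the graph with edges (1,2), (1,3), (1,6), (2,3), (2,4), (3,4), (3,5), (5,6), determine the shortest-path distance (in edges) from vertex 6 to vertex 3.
2 (path: 6 -> 5 -> 3, 2 edges)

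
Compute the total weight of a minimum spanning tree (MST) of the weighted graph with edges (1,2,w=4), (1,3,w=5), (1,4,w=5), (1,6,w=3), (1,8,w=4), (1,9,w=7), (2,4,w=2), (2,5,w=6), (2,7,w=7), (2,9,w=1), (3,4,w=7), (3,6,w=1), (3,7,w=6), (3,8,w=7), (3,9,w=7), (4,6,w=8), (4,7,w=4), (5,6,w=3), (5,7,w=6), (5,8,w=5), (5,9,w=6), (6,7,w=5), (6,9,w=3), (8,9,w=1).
18 (MST edges: (1,6,w=3), (2,4,w=2), (2,9,w=1), (3,6,w=1), (4,7,w=4), (5,6,w=3), (6,9,w=3), (8,9,w=1); sum of weights 3 + 2 + 1 + 1 + 4 + 3 + 3 + 1 = 18)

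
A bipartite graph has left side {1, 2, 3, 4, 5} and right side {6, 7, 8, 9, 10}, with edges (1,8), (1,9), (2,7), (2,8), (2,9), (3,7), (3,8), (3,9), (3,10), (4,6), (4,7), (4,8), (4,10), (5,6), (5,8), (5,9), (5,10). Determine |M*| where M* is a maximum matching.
5 (matching: (1,9), (2,8), (3,10), (4,7), (5,6); upper bound min(|L|,|R|) = min(5,5) = 5)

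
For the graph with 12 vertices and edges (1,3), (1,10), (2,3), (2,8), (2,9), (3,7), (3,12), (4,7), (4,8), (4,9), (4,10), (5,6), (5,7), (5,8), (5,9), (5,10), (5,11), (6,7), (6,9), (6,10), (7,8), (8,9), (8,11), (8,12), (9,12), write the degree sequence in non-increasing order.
[7, 6, 6, 5, 4, 4, 4, 4, 3, 3, 2, 2] (degrees: deg(1)=2, deg(2)=3, deg(3)=4, deg(4)=4, deg(5)=6, deg(6)=4, deg(7)=5, deg(8)=7, deg(9)=6, deg(10)=4, deg(11)=2, deg(12)=3)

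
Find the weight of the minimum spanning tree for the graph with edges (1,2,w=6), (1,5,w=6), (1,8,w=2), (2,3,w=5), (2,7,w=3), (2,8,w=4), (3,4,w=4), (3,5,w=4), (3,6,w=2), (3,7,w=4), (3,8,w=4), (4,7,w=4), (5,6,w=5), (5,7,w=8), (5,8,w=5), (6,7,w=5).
23 (MST edges: (1,8,w=2), (2,7,w=3), (2,8,w=4), (3,4,w=4), (3,5,w=4), (3,6,w=2), (3,7,w=4); sum of weights 2 + 3 + 4 + 4 + 4 + 2 + 4 = 23)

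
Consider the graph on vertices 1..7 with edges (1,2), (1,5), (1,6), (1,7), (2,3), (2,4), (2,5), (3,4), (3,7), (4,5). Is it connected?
Yes (BFS from 1 visits [1, 2, 5, 6, 7, 3, 4] — all 7 vertices reached)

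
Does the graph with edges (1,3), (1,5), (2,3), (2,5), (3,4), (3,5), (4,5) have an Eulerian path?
Yes — and in fact it has an Eulerian circuit (the graph is connected and all 5 vertices have even degree)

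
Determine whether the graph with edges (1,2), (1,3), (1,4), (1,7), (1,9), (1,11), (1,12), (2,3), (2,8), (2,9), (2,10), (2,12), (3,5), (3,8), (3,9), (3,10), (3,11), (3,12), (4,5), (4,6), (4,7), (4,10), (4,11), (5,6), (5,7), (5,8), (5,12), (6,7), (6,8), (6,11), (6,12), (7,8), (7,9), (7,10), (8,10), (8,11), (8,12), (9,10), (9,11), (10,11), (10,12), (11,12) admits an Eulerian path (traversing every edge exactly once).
Yes (the graph is connected and exactly 2 vertices have odd degree: {1, 7}; any Eulerian path must start and end at those)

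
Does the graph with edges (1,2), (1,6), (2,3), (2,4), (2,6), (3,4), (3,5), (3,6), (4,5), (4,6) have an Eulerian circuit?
Yes (the graph is connected and all 6 vertices have even degree)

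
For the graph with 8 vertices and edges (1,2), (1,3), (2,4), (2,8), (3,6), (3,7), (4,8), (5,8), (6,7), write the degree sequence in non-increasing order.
[3, 3, 3, 2, 2, 2, 2, 1] (degrees: deg(1)=2, deg(2)=3, deg(3)=3, deg(4)=2, deg(5)=1, deg(6)=2, deg(7)=2, deg(8)=3)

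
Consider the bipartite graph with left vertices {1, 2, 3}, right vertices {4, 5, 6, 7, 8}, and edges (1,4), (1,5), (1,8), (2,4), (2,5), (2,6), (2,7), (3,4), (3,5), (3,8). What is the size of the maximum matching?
3 (matching: (1,8), (2,7), (3,5); upper bound min(|L|,|R|) = min(3,5) = 3)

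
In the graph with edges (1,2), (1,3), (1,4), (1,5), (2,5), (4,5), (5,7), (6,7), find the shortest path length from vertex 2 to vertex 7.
2 (path: 2 -> 5 -> 7, 2 edges)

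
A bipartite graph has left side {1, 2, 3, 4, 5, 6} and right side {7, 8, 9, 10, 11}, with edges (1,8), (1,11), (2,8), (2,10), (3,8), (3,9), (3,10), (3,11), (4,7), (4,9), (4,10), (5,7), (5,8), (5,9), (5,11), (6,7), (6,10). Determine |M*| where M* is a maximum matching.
5 (matching: (1,11), (2,10), (3,9), (4,7), (5,8); upper bound min(|L|,|R|) = min(6,5) = 5)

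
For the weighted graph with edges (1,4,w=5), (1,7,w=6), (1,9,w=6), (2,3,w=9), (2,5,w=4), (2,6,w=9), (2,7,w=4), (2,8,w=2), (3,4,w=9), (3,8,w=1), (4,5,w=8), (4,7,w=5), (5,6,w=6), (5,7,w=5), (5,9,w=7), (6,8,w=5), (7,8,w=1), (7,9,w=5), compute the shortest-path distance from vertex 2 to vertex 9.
8 (path: 2 -> 8 -> 7 -> 9; weights 2 + 1 + 5 = 8)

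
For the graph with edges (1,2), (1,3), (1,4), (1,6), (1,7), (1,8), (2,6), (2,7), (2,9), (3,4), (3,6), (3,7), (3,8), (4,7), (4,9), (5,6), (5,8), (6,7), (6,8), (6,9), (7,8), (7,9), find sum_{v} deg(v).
44 (handshake: sum of degrees = 2|E| = 2 x 22 = 44)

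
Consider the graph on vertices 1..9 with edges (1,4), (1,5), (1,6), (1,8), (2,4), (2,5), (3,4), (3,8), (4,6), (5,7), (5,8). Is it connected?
No, it has 2 components: {1, 2, 3, 4, 5, 6, 7, 8}, {9}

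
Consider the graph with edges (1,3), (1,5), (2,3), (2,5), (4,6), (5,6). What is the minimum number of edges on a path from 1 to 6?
2 (path: 1 -> 5 -> 6, 2 edges)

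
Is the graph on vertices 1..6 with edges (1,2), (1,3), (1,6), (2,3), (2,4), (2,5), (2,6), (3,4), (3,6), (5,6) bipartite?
No (odd cycle of length 3: 2 -> 1 -> 3 -> 2)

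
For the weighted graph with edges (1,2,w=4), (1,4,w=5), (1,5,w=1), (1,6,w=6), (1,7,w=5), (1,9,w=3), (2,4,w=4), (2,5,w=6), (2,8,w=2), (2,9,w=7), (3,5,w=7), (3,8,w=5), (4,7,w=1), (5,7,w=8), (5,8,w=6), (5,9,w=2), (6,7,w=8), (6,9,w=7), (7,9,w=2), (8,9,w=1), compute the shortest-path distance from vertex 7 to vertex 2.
5 (path: 7 -> 4 -> 2; weights 1 + 4 = 5)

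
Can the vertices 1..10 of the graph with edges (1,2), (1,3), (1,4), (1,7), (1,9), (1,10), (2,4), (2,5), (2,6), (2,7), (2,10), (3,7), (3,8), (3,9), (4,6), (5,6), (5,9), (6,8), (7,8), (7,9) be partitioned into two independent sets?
No (odd cycle of length 3: 10 -> 1 -> 2 -> 10)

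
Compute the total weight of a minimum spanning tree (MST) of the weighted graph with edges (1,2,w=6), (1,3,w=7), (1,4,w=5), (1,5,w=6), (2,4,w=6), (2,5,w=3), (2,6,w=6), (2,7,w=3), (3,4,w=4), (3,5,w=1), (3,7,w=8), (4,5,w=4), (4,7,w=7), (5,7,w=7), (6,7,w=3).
19 (MST edges: (1,4,w=5), (2,5,w=3), (2,7,w=3), (3,4,w=4), (3,5,w=1), (6,7,w=3); sum of weights 5 + 3 + 3 + 4 + 1 + 3 = 19)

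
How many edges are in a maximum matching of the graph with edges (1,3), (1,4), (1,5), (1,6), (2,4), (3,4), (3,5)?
3 (matching: (1,6), (2,4), (3,5); upper bound floor(n/2) = floor(6/2) = 3)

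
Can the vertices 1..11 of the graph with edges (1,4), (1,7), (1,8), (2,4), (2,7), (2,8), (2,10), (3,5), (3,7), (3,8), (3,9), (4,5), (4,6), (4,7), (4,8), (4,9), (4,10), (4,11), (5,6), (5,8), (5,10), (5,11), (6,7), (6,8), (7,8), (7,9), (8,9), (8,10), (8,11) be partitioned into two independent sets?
No (odd cycle of length 3: 8 -> 1 -> 4 -> 8)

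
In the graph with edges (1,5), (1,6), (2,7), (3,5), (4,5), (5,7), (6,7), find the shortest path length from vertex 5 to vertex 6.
2 (path: 5 -> 7 -> 6, 2 edges)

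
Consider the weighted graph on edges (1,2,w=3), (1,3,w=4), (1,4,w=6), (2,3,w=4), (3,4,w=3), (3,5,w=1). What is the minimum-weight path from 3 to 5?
1 (path: 3 -> 5; weights 1 = 1)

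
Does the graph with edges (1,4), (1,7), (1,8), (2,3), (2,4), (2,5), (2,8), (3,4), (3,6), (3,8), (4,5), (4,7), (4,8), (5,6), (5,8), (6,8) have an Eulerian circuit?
No (2 vertices have odd degree: {1, 6}; Eulerian circuit requires 0)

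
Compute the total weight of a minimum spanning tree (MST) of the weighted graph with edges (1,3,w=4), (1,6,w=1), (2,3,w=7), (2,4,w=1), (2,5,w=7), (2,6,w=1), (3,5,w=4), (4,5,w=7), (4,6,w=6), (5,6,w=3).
10 (MST edges: (1,3,w=4), (1,6,w=1), (2,4,w=1), (2,6,w=1), (5,6,w=3); sum of weights 4 + 1 + 1 + 1 + 3 = 10)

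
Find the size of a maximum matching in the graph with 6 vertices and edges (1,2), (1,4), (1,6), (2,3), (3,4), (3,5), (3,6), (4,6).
3 (matching: (1,2), (3,5), (4,6); upper bound floor(n/2) = floor(6/2) = 3)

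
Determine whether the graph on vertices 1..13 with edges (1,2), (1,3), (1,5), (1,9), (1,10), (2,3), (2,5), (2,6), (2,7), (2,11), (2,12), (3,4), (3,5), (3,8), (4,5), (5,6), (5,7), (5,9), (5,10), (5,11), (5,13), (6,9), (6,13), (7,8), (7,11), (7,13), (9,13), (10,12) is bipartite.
No (odd cycle of length 3: 10 -> 1 -> 5 -> 10)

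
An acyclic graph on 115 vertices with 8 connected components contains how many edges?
107 (Each of the 8 component trees on V_i vertices has V_i - 1 edges; summing gives V - C = 115 - 8 = 107)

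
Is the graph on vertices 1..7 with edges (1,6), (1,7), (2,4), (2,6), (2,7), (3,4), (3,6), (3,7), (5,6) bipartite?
Yes. Partition: {1, 2, 3, 5}, {4, 6, 7}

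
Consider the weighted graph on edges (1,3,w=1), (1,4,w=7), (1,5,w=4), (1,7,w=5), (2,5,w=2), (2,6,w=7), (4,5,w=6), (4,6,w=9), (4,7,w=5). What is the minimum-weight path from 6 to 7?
14 (path: 6 -> 4 -> 7; weights 9 + 5 = 14)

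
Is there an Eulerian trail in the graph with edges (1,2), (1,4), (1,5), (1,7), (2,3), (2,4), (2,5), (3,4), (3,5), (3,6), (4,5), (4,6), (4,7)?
Yes — and in fact it has an Eulerian circuit (the graph is connected and all 7 vertices have even degree)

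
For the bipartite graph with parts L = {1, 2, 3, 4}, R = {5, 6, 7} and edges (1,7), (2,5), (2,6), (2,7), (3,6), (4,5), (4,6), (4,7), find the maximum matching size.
3 (matching: (1,7), (2,6), (4,5); upper bound min(|L|,|R|) = min(4,3) = 3)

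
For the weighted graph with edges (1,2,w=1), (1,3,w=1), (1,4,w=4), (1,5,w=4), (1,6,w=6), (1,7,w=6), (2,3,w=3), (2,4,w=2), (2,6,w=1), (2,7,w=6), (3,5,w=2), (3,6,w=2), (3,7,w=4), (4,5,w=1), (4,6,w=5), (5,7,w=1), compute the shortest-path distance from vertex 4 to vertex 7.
2 (path: 4 -> 5 -> 7; weights 1 + 1 = 2)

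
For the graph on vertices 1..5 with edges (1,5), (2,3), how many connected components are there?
3 (components: {1, 5}, {2, 3}, {4})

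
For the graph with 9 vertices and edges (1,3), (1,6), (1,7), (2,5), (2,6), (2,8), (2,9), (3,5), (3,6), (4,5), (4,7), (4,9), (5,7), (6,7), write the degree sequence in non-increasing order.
[4, 4, 4, 4, 3, 3, 3, 2, 1] (degrees: deg(1)=3, deg(2)=4, deg(3)=3, deg(4)=3, deg(5)=4, deg(6)=4, deg(7)=4, deg(8)=1, deg(9)=2)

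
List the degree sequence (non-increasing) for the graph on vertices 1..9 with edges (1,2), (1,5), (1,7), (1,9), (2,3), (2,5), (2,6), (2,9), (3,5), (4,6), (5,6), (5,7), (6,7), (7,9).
[5, 5, 4, 4, 4, 3, 2, 1, 0] (degrees: deg(1)=4, deg(2)=5, deg(3)=2, deg(4)=1, deg(5)=5, deg(6)=4, deg(7)=4, deg(8)=0, deg(9)=3)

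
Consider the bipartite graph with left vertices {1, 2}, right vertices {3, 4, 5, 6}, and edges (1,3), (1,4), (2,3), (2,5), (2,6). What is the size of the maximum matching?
2 (matching: (1,4), (2,6); upper bound min(|L|,|R|) = min(2,4) = 2)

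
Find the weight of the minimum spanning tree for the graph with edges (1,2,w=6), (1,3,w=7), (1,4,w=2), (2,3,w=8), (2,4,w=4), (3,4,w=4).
10 (MST edges: (1,4,w=2), (2,4,w=4), (3,4,w=4); sum of weights 2 + 4 + 4 = 10)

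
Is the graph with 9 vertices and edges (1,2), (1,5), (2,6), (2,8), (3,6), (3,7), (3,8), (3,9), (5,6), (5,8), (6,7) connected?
No, it has 2 components: {1, 2, 3, 5, 6, 7, 8, 9}, {4}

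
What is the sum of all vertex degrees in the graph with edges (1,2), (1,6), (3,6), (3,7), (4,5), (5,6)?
12 (handshake: sum of degrees = 2|E| = 2 x 6 = 12)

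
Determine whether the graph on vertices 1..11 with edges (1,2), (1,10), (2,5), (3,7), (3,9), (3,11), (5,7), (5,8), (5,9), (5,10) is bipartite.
Yes. Partition: {1, 3, 4, 5, 6}, {2, 7, 8, 9, 10, 11}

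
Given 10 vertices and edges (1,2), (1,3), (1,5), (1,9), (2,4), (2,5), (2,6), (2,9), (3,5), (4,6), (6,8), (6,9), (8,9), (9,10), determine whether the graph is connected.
No, it has 2 components: {1, 2, 3, 4, 5, 6, 8, 9, 10}, {7}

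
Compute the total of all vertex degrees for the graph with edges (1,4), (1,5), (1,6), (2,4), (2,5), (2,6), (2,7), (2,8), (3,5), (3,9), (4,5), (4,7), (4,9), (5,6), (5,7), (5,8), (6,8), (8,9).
36 (handshake: sum of degrees = 2|E| = 2 x 18 = 36)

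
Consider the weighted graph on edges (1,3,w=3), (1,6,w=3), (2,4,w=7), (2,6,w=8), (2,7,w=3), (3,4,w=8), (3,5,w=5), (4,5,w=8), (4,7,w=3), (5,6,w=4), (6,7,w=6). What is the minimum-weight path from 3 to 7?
11 (path: 3 -> 4 -> 7; weights 8 + 3 = 11)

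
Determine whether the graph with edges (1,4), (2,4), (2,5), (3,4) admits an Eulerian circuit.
No (4 vertices have odd degree: {1, 3, 4, 5}; Eulerian circuit requires 0)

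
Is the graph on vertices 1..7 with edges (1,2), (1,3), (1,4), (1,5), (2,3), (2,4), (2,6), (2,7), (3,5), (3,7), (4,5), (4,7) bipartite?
No (odd cycle of length 3: 4 -> 1 -> 2 -> 4)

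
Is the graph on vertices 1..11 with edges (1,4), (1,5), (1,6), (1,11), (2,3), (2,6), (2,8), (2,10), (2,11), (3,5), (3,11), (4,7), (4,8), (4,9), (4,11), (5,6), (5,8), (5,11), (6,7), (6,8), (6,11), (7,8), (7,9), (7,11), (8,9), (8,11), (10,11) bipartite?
No (odd cycle of length 3: 4 -> 1 -> 11 -> 4)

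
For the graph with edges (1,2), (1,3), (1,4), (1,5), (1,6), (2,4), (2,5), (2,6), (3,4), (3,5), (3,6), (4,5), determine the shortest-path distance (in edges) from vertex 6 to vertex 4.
2 (path: 6 -> 2 -> 4, 2 edges)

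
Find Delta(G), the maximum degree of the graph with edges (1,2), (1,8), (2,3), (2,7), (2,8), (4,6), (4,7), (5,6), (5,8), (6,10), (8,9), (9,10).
4 (attained at vertices 2, 8)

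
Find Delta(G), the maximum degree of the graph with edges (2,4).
1 (attained at vertices 2, 4)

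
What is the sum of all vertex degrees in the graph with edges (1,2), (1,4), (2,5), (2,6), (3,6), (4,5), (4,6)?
14 (handshake: sum of degrees = 2|E| = 2 x 7 = 14)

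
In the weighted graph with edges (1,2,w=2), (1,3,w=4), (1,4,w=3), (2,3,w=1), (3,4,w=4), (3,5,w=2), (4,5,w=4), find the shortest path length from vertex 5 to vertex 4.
4 (path: 5 -> 4; weights 4 = 4)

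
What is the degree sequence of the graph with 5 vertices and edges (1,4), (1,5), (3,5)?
[2, 2, 1, 1, 0] (degrees: deg(1)=2, deg(2)=0, deg(3)=1, deg(4)=1, deg(5)=2)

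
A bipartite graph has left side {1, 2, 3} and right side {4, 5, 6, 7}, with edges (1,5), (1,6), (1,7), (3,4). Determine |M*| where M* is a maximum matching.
2 (matching: (1,7), (3,4); upper bound min(|L|,|R|) = min(3,4) = 3)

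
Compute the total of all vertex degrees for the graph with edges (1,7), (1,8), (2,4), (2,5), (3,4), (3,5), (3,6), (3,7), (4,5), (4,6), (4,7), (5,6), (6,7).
26 (handshake: sum of degrees = 2|E| = 2 x 13 = 26)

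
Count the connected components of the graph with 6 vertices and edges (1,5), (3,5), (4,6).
3 (components: {1, 3, 5}, {2}, {4, 6})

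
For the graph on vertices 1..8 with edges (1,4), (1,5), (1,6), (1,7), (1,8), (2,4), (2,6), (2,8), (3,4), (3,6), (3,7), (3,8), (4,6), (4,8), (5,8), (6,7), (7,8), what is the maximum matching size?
4 (matching: (1,7), (2,4), (3,6), (5,8); upper bound floor(n/2) = floor(8/2) = 4)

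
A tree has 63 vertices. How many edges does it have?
62 (A tree on V vertices has V - 1 edges, so 63 - 1 = 62)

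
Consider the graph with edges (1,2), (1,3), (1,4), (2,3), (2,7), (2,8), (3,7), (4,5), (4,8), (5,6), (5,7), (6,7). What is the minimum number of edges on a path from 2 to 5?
2 (path: 2 -> 7 -> 5, 2 edges)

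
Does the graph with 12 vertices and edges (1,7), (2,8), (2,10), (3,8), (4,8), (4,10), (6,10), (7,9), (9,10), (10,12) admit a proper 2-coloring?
Yes. Partition: {1, 2, 3, 4, 5, 6, 9, 11, 12}, {7, 8, 10}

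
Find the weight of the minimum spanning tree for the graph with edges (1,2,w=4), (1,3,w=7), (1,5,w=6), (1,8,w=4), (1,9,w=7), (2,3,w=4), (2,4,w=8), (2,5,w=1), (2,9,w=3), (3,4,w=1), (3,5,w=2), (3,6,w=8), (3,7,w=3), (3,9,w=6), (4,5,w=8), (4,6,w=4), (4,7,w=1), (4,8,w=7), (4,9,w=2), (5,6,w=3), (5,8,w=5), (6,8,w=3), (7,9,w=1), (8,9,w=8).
16 (MST edges: (1,2,w=4), (2,5,w=1), (3,4,w=1), (3,5,w=2), (4,7,w=1), (5,6,w=3), (6,8,w=3), (7,9,w=1); sum of weights 4 + 1 + 1 + 2 + 1 + 3 + 3 + 1 = 16)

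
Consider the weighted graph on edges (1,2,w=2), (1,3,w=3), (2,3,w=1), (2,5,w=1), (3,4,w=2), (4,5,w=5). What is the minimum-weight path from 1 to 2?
2 (path: 1 -> 2; weights 2 = 2)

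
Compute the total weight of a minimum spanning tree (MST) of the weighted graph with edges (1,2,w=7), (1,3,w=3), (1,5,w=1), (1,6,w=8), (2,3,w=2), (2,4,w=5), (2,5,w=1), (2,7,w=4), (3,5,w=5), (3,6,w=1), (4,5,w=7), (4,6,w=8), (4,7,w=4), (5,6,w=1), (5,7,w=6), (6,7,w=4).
12 (MST edges: (1,5,w=1), (2,5,w=1), (2,7,w=4), (3,6,w=1), (4,7,w=4), (5,6,w=1); sum of weights 1 + 1 + 4 + 1 + 4 + 1 = 12)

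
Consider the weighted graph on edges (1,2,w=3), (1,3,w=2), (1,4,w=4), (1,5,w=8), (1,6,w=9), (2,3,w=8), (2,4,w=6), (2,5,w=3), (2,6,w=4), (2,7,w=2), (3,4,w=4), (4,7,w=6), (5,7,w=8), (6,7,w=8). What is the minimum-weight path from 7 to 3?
7 (path: 7 -> 2 -> 1 -> 3; weights 2 + 3 + 2 = 7)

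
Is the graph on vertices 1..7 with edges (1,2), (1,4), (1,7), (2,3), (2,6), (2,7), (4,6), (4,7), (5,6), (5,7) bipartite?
No (odd cycle of length 3: 2 -> 1 -> 7 -> 2)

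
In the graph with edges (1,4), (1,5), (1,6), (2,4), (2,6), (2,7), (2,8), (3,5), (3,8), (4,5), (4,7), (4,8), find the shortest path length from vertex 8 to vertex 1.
2 (path: 8 -> 4 -> 1, 2 edges)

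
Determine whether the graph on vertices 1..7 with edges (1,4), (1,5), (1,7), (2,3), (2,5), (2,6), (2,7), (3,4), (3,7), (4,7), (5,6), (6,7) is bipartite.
No (odd cycle of length 3: 7 -> 1 -> 4 -> 7)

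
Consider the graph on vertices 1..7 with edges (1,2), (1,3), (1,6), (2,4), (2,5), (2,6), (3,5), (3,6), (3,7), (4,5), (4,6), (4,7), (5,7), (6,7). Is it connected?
Yes (BFS from 1 visits [1, 2, 3, 6, 4, 5, 7] — all 7 vertices reached)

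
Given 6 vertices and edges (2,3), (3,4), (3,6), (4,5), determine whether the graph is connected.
No, it has 2 components: {1}, {2, 3, 4, 5, 6}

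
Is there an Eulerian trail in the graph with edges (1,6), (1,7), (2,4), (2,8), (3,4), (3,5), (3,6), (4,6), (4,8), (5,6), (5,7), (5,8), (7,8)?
Yes (the graph is connected and exactly 2 vertices have odd degree: {3, 7}; any Eulerian path must start and end at those)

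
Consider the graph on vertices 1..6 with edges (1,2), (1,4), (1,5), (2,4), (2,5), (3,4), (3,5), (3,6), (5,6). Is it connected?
Yes (BFS from 1 visits [1, 2, 4, 5, 3, 6] — all 6 vertices reached)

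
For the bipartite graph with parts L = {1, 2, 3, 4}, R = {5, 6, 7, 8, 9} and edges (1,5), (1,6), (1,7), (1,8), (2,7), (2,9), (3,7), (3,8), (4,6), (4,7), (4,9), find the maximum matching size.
4 (matching: (1,8), (2,9), (3,7), (4,6); upper bound min(|L|,|R|) = min(4,5) = 4)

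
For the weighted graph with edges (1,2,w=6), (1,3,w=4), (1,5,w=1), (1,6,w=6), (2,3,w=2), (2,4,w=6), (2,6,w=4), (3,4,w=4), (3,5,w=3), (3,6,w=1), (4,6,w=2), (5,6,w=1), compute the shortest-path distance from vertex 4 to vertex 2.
5 (path: 4 -> 6 -> 3 -> 2; weights 2 + 1 + 2 = 5)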